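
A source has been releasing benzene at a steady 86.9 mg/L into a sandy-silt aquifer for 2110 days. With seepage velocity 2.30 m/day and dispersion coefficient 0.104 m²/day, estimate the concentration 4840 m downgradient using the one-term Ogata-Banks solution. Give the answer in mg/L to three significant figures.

For a continuous step input, C/C₀ ≈ ½·erfc((x−vt)/(2√(Dt))).
vt = 2.30 × 2110 = 4853 m and 2√(Dt) = 2√(0.104 × 2110) = 29.63 m.
Argument (x−vt)/(2√(Dt)) = (4840 − 4853)/29.63 = -0.4387; ½·erfc(-0.4387) = 0.7325.
C = 86.9 × 0.7325 = 63.7 mg/L.

63.7 mg/L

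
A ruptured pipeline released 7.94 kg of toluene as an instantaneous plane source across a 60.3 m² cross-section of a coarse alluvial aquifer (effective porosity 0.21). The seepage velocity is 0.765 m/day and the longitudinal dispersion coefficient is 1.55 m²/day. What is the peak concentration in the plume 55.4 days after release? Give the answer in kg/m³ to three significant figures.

The peak of an instantaneous 1D plume sits at x = vt; there the Gaussian factor is 1 and C_max = M/(n_e·A·√(4πDt)), where n_e·A is the pore area the mass is dissolved in.
√(4πDt) = √(4π × 1.55 × 55.4) = 32.85 m, so C_max = 7.94/(0.21 × 60.3 × 32.85) = 0.0191 kg/m³.

0.0191 kg/m³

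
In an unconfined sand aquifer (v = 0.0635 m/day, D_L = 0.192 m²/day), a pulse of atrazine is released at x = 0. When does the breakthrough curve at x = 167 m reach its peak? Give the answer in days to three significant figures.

For the 1D instantaneous-source solution, setting ∂C/∂t = 0 at fixed x gives v²t² + 2Dt − x² = 0, so t = (√(D² + v²x²) − D)/v².
√(D² + v²x²) = √(0.192² + 0.0635² × 167²) = 10.61; v² = 0.00403225.
t = (10.61 − 0.192)/0.00403225 = 2580 days (vs. the pure-advection estimate x/v = 2630 d).

2580 days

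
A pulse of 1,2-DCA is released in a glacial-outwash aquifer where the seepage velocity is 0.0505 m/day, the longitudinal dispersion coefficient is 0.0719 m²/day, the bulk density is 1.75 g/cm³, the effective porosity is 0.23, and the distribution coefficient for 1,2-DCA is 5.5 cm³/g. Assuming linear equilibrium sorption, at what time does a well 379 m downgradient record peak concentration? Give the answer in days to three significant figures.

320000 days

Retardation factor R = 1 + ρ_b·K_d/n = 1 + 1.75 × 5.5/0.23 = 42.85.
Sorption retards both mechanisms: v_R = v/R = 0.001179 m/day, D_R = D/R = 0.001678 m²/day.
Peak time from v_R²t² + 2D_R t − x² = 0: t = (√(D_R² + v_R²x²) − D_R)/v_R².
√(D_R² + v_R²x²) = √(0.001678² + 0.001179² × 379²) = 0.4468; v_R² = 1.390e-06.
t = (0.4468 − 0.001678)/1.390e-06 = 320000 days.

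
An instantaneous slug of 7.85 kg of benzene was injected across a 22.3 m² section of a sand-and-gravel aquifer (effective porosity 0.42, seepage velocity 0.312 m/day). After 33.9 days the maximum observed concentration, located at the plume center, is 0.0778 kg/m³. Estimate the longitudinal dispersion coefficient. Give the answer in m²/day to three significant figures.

0.272 m²/day

At the plume center C_max = M/(n_e·A·√(4πDt)), so D = M²/(4πt·(n_e·A·C_max)²).
n_e·A·C_max = 0.42 × 22.3 × 0.0778 = 0.7287 kg/m.
D = 7.85²/(4π × 33.9 × 0.7287²) = 0.272 m²/day.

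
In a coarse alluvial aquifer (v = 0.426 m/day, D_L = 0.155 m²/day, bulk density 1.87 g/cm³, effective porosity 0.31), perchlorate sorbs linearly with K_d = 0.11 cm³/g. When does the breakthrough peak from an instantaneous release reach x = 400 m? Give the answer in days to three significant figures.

Retardation factor R = 1 + ρ_b·K_d/n = 1 + 1.87 × 0.11/0.31 = 1.664.
Sorption retards both mechanisms: v_R = v/R = 0.2560 m/day, D_R = D/R = 0.09315 m²/day.
Peak time from v_R²t² + 2D_R t − x² = 0: t = (√(D_R² + v_R²x²) − D_R)/v_R².
√(D_R² + v_R²x²) = √(0.09315² + 0.2560² × 400²) = 102.4; v_R² = 0.06554.
t = (102.4 − 0.09315)/0.06554 = 1560 days.

1560 days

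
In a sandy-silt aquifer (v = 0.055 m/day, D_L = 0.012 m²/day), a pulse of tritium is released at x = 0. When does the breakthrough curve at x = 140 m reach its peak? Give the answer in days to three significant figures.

For the 1D instantaneous-source solution, setting ∂C/∂t = 0 at fixed x gives v²t² + 2Dt − x² = 0, so t = (√(D² + v²x²) − D)/v².
√(D² + v²x²) = √(0.012² + 0.055² × 140²) = 7.700; v² = 0.003025.
t = (7.700 − 0.012)/0.003025 = 2540 days (vs. the pure-advection estimate x/v = 2550 d).

2540 days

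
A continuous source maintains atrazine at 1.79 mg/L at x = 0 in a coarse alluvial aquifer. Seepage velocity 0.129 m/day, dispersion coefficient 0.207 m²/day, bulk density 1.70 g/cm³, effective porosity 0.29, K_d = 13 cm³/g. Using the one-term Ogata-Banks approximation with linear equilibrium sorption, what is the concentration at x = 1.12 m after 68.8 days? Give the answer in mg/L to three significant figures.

0.0877 mg/L

Retardation factor R = 1 + ρ_b·K_d/n = 1 + 1.70 × 13/0.29 = 77.21.
Sorption retards both mechanisms: v_R = v/R = 0.001671 m/day, D_R = D/R = 0.002681 m²/day.
v_R·t = 0.001671 × 68.8 = 0.1149648 m; 2√(D_R t) = 0.8590 m; argument = (1.12 − 0.1149648)/0.8590 = 1.170.
C = C₀ × ½·erfc(1.170) = 1.79 × 0.04900 = 0.0877 mg/L.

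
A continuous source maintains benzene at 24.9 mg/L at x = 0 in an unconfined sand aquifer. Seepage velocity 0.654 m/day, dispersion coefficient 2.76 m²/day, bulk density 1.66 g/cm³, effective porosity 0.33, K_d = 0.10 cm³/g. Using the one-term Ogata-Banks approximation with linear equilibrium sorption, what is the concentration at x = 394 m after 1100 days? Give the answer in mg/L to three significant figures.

Retardation factor R = 1 + ρ_b·K_d/n = 1 + 1.66 × 0.10/0.33 = 1.503.
Sorption retards both mechanisms: v_R = v/R = 0.4351 m/day, D_R = D/R = 1.836 m²/day.
v_R·t = 0.4351 × 1100 = 478.61 m; 2√(D_R t) = 89.88 m; argument = (394 − 478.61)/89.88 = -0.9414.
C = C₀ × ½·erfc(-0.9414) = 24.9 × 0.9085 = 22.6 mg/L.

22.6 mg/L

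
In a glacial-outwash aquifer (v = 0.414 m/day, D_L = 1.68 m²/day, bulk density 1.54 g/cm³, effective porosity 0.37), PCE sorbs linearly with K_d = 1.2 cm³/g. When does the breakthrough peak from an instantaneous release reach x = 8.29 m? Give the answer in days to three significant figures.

74.9 days

Retardation factor R = 1 + ρ_b·K_d/n = 1 + 1.54 × 1.2/0.37 = 5.995.
Sorption retards both mechanisms: v_R = v/R = 0.06906 m/day, D_R = D/R = 0.2802 m²/day.
Peak time from v_R²t² + 2D_R t − x² = 0: t = (√(D_R² + v_R²x²) − D_R)/v_R².
√(D_R² + v_R²x²) = √(0.2802² + 0.06906² × 8.29²) = 0.6374; v_R² = 0.004769.
t = (0.6374 − 0.2802)/0.004769 = 74.9 days.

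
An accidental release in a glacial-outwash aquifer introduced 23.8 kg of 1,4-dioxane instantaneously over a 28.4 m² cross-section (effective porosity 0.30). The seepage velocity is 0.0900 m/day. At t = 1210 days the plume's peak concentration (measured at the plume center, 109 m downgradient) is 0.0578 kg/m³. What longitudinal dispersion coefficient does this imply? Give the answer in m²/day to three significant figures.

At the plume center C_max = M/(n_e·A·√(4πDt)), so D = M²/(4πt·(n_e·A·C_max)²).
n_e·A·C_max = 0.30 × 28.4 × 0.0578 = 0.4925 kg/m.
D = 23.8²/(4π × 1210 × 0.4925²) = 0.154 m²/day.

0.154 m²/day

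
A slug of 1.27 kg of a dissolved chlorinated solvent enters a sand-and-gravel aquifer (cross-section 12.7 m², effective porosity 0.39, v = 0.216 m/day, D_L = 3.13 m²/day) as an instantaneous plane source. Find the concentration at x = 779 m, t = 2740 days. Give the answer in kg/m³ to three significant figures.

0.000281 kg/m³

For an instantaneous plane source, C(x,t) = M/(n_e·A·√(4πDt)) · exp(−(x−vt)²/(4Dt)), with n_e·A the pore (flow) area.
Plume center vt = 0.216 × 2740 = 591.84 m, so the well at 779 m is 187.16 m downgradient of the peak.
√(4πDt) = 328.3 m, giving peak height M/(n_e·A·√(4πDt)) = 1.27/(0.39 × 12.7 × 328.3) = 0.0007810 kg/m³.
(x−vt)²/(4Dt) = (187.16)²/(4 × 3.13 × 2740) = 1.021; exp(−1.021) = 0.3602.
C = 0.0007810 × 0.3602 = 0.000281 kg/m³.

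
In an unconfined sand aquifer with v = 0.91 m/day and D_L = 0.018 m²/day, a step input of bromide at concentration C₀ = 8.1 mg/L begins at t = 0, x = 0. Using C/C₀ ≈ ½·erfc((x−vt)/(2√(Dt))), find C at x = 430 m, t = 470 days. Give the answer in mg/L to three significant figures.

For a continuous step input, C/C₀ ≈ ½·erfc((x−vt)/(2√(Dt))).
vt = 0.91 × 470 = 427.7 m and 2√(Dt) = 2√(0.018 × 470) = 5.817 m.
Argument (x−vt)/(2√(Dt)) = (430 − 427.7)/5.817 = 0.3954; ½·erfc(0.3954) = 0.2880.
C = 8.1 × 0.2880 = 2.33 mg/L.

2.33 mg/L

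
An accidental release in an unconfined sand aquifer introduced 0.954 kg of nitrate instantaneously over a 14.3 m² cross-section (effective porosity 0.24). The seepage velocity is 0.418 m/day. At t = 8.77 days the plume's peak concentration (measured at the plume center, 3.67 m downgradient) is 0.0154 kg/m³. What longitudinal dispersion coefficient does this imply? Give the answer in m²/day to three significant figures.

2.96 m²/day

At the plume center C_max = M/(n_e·A·√(4πDt)), so D = M²/(4πt·(n_e·A·C_max)²).
n_e·A·C_max = 0.24 × 14.3 × 0.0154 = 0.05285 kg/m.
D = 0.954²/(4π × 8.77 × 0.05285²) = 2.96 m²/day.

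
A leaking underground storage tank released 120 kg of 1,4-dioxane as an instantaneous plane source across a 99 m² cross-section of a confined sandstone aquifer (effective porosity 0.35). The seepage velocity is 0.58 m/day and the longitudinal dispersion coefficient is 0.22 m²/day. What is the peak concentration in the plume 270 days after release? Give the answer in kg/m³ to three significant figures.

The peak of an instantaneous 1D plume sits at x = vt; there the Gaussian factor is 1 and C_max = M/(n_e·A·√(4πDt)), where n_e·A is the pore area the mass is dissolved in.
√(4πDt) = √(4π × 0.22 × 270) = 27.32 m, so C_max = 120/(0.35 × 99 × 27.32) = 0.127 kg/m³.

0.127 kg/m³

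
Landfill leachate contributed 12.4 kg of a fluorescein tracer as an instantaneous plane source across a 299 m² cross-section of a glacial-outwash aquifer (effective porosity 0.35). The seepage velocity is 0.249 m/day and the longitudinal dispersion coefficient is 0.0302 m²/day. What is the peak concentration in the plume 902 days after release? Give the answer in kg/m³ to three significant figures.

The peak of an instantaneous 1D plume sits at x = vt; there the Gaussian factor is 1 and C_max = M/(n_e·A·√(4πDt)), where n_e·A is the pore area the mass is dissolved in.
√(4πDt) = √(4π × 0.0302 × 902) = 18.50 m, so C_max = 12.4/(0.35 × 299 × 18.50) = 0.00640 kg/m³.

0.00640 kg/m³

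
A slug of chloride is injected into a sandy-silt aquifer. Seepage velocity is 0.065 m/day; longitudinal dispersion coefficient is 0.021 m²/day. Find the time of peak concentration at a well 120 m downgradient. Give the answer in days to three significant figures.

1840 days

For the 1D instantaneous-source solution, setting ∂C/∂t = 0 at fixed x gives v²t² + 2Dt − x² = 0, so t = (√(D² + v²x²) − D)/v².
√(D² + v²x²) = √(0.021² + 0.065² × 120²) = 7.800; v² = 0.004225.
t = (7.800 − 0.021)/0.004225 = 1840 days (vs. the pure-advection estimate x/v = 1850 d).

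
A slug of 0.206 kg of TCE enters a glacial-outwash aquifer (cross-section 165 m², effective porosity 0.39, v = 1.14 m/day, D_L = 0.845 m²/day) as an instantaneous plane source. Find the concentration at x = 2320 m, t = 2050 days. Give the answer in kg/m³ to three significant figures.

2.08e-05 kg/m³

For an instantaneous plane source, C(x,t) = M/(n_e·A·√(4πDt)) · exp(−(x−vt)²/(4Dt)), with n_e·A the pore (flow) area.
Plume center vt = 1.14 × 2050 = 2337 m, so the well at 2320 m is 17 m upgradient of the peak.
√(4πDt) = 147.5 m, giving peak height M/(n_e·A·√(4πDt)) = 0.206/(0.39 × 165 × 147.5) = 2.170e-05 kg/m³.
(x−vt)²/(4Dt) = (-17)²/(4 × 0.845 × 2050) = 0.04171; exp(−0.04171) = 0.9591.
C = 2.170e-05 × 0.9591 = 2.08e-05 kg/m³.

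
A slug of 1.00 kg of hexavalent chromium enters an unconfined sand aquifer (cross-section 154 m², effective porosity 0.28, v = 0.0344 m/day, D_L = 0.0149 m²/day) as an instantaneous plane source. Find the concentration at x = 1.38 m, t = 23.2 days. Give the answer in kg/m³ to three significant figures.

For an instantaneous plane source, C(x,t) = M/(n_e·A·√(4πDt)) · exp(−(x−vt)²/(4Dt)), with n_e·A the pore (flow) area.
Plume center vt = 0.0344 × 23.2 = 0.79808 m, so the well at 1.38 m is 0.58192 m downgradient of the peak.
√(4πDt) = 2.084 m, giving peak height M/(n_e·A·√(4πDt)) = 1.00/(0.28 × 154 × 2.084) = 0.01113 kg/m³.
(x−vt)²/(4Dt) = (0.58192)²/(4 × 0.0149 × 23.2) = 0.2449; exp(−0.2449) = 0.7828.
C = 0.01113 × 0.7828 = 0.00871 kg/m³.

0.00871 kg/m³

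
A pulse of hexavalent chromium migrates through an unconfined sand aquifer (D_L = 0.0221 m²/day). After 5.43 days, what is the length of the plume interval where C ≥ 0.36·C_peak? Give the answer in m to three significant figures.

The plume is Gaussian with σ = √(2Dt) = √(2 × 0.0221 × 5.43) = 0.4899 m.
C/C_peak = exp(−Δx²/(2σ²)) = 0.36 ⇒ Δx = σ·√(−2 ln 0.36) = 0.4899 × 1.429 = 0.7001 m.
Width = 2Δx = 1.40 m.

1.40 m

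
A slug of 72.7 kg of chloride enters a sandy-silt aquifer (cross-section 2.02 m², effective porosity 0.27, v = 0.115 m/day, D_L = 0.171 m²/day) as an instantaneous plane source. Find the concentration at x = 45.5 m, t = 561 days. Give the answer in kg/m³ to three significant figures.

1.50 kg/m³

For an instantaneous plane source, C(x,t) = M/(n_e·A·√(4πDt)) · exp(−(x−vt)²/(4Dt)), with n_e·A the pore (flow) area.
Plume center vt = 0.115 × 561 = 64.515 m, so the well at 45.5 m is 19.015 m upgradient of the peak.
√(4πDt) = 34.72 m, giving peak height M/(n_e·A·√(4πDt)) = 72.7/(0.27 × 2.02 × 34.72) = 3.839 kg/m³.
(x−vt)²/(4Dt) = (-19.015)²/(4 × 0.171 × 561) = 0.9423; exp(−0.9423) = 0.3897.
C = 3.839 × 0.3897 = 1.50 kg/m³.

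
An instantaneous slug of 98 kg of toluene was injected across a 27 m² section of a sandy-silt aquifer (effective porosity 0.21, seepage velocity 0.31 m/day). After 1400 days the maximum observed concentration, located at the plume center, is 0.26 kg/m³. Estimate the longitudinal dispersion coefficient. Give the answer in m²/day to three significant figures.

At the plume center C_max = M/(n_e·A·√(4πDt)), so D = M²/(4πt·(n_e·A·C_max)²).
n_e·A·C_max = 0.21 × 27 × 0.26 = 1.474 kg/m.
D = 98²/(4π × 1400 × 1.474²) = 0.251 m²/day.

0.251 m²/day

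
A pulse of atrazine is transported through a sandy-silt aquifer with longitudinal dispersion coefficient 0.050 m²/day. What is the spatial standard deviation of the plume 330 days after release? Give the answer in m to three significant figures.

5.74 m

Dispersive spreading gives a Gaussian with σ² = 2Dt; advection only shifts the center.
σ = √(2 × 0.050 × 330) = 5.74 m.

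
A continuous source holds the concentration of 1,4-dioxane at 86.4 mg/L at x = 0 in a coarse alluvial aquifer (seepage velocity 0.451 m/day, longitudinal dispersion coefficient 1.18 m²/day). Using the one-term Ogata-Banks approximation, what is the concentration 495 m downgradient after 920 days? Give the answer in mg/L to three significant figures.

3.70 mg/L

For a continuous step input, C/C₀ ≈ ½·erfc((x−vt)/(2√(Dt))).
vt = 0.451 × 920 = 414.92 m and 2√(Dt) = 2√(1.18 × 920) = 65.90 m.
Argument (x−vt)/(2√(Dt)) = (495 − 414.92)/65.90 = 1.215; ½·erfc(1.215) = 0.04287.
C = 86.4 × 0.04287 = 3.70 mg/L.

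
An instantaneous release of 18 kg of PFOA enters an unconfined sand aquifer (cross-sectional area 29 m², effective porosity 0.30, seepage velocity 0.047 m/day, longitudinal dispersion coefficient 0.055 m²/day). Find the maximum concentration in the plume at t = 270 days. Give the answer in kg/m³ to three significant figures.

The peak of an instantaneous 1D plume sits at x = vt; there the Gaussian factor is 1 and C_max = M/(n_e·A·√(4πDt)), where n_e·A is the pore area the mass is dissolved in.
√(4πDt) = √(4π × 0.055 × 270) = 13.66 m, so C_max = 18/(0.30 × 29 × 13.66) = 0.151 kg/m³.

0.151 kg/m³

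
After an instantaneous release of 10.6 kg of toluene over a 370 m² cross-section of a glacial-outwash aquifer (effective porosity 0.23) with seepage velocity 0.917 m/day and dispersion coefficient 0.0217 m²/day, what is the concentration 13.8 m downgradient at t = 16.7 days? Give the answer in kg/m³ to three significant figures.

For an instantaneous plane source, C(x,t) = M/(n_e·A·√(4πDt)) · exp(−(x−vt)²/(4Dt)), with n_e·A the pore (flow) area.
Plume center vt = 0.917 × 16.7 = 15.3139 m, so the well at 13.8 m is 1.5139 m upgradient of the peak.
√(4πDt) = 2.134 m, giving peak height M/(n_e·A·√(4πDt)) = 10.6/(0.23 × 370 × 2.134) = 0.05837 kg/m³.
(x−vt)²/(4Dt) = (-1.5139)²/(4 × 0.0217 × 16.7) = 1.581; exp(−1.581) = 0.2058.
C = 0.05837 × 0.2058 = 0.0120 kg/m³.

0.0120 kg/m³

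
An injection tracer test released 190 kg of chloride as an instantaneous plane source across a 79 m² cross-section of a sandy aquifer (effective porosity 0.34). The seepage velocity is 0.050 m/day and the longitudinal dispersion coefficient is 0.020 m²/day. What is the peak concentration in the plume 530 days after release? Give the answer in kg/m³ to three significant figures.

0.613 kg/m³

The peak of an instantaneous 1D plume sits at x = vt; there the Gaussian factor is 1 and C_max = M/(n_e·A·√(4πDt)), where n_e·A is the pore area the mass is dissolved in.
√(4πDt) = √(4π × 0.020 × 530) = 11.54 m, so C_max = 190/(0.34 × 79 × 11.54) = 0.613 kg/m³.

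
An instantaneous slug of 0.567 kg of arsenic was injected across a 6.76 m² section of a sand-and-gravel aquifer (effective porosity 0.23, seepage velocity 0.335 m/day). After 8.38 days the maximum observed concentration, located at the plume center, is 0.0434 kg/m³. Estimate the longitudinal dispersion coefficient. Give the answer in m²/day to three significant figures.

0.670 m²/day

At the plume center C_max = M/(n_e·A·√(4πDt)), so D = M²/(4πt·(n_e·A·C_max)²).
n_e·A·C_max = 0.23 × 6.76 × 0.0434 = 0.06748 kg/m.
D = 0.567²/(4π × 8.38 × 0.06748²) = 0.670 m²/day.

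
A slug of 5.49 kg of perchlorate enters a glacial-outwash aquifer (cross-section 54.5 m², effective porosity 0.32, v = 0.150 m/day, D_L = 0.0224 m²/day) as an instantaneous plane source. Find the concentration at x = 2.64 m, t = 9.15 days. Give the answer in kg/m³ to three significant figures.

For an instantaneous plane source, C(x,t) = M/(n_e·A·√(4πDt)) · exp(−(x−vt)²/(4Dt)), with n_e·A the pore (flow) area.
Plume center vt = 0.150 × 9.15 = 1.3725 m, so the well at 2.64 m is 1.2675 m downgradient of the peak.
√(4πDt) = 1.605 m, giving peak height M/(n_e·A·√(4πDt)) = 5.49/(0.32 × 54.5 × 1.605) = 0.1961 kg/m³.
(x−vt)²/(4Dt) = (1.2675)²/(4 × 0.0224 × 9.15) = 1.960; exp(−1.960) = 0.1409.
C = 0.1961 × 0.1409 = 0.0276 kg/m³.

0.0276 kg/m³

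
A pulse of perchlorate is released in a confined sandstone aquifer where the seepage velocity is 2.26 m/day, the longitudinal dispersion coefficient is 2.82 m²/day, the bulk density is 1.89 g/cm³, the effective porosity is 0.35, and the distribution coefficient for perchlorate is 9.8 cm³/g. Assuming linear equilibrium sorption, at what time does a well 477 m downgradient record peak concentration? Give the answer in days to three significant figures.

Retardation factor R = 1 + ρ_b·K_d/n = 1 + 1.89 × 9.8/0.35 = 53.92.
Sorption retards both mechanisms: v_R = v/R = 0.04191 m/day, D_R = D/R = 0.05230 m²/day.
Peak time from v_R²t² + 2D_R t − x² = 0: t = (√(D_R² + v_R²x²) − D_R)/v_R².
√(D_R² + v_R²x²) = √(0.05230² + 0.04191² × 477²) = 19.99; v_R² = 0.001756.
t = (19.99 − 0.05230)/0.001756 = 11400 days.

11400 days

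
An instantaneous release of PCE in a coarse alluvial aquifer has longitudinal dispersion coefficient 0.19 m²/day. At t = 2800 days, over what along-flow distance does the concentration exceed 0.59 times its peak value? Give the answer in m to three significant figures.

The plume is Gaussian with σ = √(2Dt) = √(2 × 0.19 × 2800) = 32.62 m.
C/C_peak = exp(−Δx²/(2σ²)) = 0.59 ⇒ Δx = σ·√(−2 ln 0.59) = 32.62 × 1.027 = 33.50 m.
Width = 2Δx = 67.0 m.

67.0 m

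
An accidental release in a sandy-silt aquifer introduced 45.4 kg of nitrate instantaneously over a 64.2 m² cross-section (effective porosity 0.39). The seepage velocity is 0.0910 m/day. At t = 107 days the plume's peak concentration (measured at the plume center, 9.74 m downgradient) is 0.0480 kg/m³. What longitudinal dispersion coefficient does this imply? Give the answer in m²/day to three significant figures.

At the plume center C_max = M/(n_e·A·√(4πDt)), so D = M²/(4πt·(n_e·A·C_max)²).
n_e·A·C_max = 0.39 × 64.2 × 0.0480 = 1.202 kg/m.
D = 45.4²/(4π × 107 × 1.202²) = 1.06 m²/day.

1.06 m²/day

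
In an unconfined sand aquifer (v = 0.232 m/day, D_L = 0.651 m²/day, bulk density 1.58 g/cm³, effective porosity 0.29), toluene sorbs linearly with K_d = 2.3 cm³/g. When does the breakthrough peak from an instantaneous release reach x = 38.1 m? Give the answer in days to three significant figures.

Retardation factor R = 1 + ρ_b·K_d/n = 1 + 1.58 × 2.3/0.29 = 13.53.
Sorption retards both mechanisms: v_R = v/R = 0.01715 m/day, D_R = D/R = 0.04812 m²/day.
Peak time from v_R²t² + 2D_R t − x² = 0: t = (√(D_R² + v_R²x²) − D_R)/v_R².
√(D_R² + v_R²x²) = √(0.04812² + 0.01715² × 38.1²) = 0.6552; v_R² = 0.0002941.
t = (0.6552 − 0.04812)/0.0002941 = 2060 days.

2060 days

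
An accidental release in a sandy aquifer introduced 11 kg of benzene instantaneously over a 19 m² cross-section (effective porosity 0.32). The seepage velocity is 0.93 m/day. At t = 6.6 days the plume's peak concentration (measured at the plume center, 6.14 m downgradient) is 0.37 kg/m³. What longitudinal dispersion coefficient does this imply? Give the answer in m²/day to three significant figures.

0.288 m²/day

At the plume center C_max = M/(n_e·A·√(4πDt)), so D = M²/(4πt·(n_e·A·C_max)²).
n_e·A·C_max = 0.32 × 19 × 0.37 = 2.250 kg/m.
D = 11²/(4π × 6.6 × 2.250²) = 0.288 m²/day.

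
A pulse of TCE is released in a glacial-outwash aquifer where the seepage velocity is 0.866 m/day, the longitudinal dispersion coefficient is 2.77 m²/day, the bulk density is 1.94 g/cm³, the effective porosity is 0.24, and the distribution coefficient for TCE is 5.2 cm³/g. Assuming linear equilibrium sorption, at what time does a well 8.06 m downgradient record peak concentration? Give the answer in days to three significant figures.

272 days

Retardation factor R = 1 + ρ_b·K_d/n = 1 + 1.94 × 5.2/0.24 = 43.03.
Sorption retards both mechanisms: v_R = v/R = 0.02013 m/day, D_R = D/R = 0.06437 m²/day.
Peak time from v_R²t² + 2D_R t − x² = 0: t = (√(D_R² + v_R²x²) − D_R)/v_R².
√(D_R² + v_R²x²) = √(0.06437² + 0.02013² × 8.06²) = 0.1746; v_R² = 0.0004052.
t = (0.1746 − 0.06437)/0.0004052 = 272 days.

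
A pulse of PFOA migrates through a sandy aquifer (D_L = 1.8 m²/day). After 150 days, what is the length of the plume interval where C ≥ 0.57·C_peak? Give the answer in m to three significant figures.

The plume is Gaussian with σ = √(2Dt) = √(2 × 1.8 × 150) = 23.24 m.
C/C_peak = exp(−Δx²/(2σ²)) = 0.57 ⇒ Δx = σ·√(−2 ln 0.57) = 23.24 × 1.060 = 24.63 m.
Width = 2Δx = 49.3 m.

49.3 m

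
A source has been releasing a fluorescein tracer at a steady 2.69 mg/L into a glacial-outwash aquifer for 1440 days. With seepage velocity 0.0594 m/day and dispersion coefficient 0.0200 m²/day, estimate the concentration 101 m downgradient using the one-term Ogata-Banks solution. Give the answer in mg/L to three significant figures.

0.0559 mg/L

For a continuous step input, C/C₀ ≈ ½·erfc((x−vt)/(2√(Dt))).
vt = 0.0594 × 1440 = 85.536 m and 2√(Dt) = 2√(0.0200 × 1440) = 10.73 m.
Argument (x−vt)/(2√(Dt)) = (101 − 85.536)/10.73 = 1.441; ½·erfc(1.441) = 0.02078.
C = 2.69 × 0.02078 = 0.0559 mg/L.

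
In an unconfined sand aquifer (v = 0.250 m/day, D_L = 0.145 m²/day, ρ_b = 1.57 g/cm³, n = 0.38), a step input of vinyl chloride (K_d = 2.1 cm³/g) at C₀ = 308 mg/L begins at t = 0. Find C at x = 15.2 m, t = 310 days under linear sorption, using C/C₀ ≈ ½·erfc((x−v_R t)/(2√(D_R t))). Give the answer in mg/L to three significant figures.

Retardation factor R = 1 + ρ_b·K_d/n = 1 + 1.57 × 2.1/0.38 = 9.676.
Sorption retards both mechanisms: v_R = v/R = 0.02584 m/day, D_R = D/R = 0.01499 m²/day.
v_R·t = 0.02584 × 310 = 8.0104 m; 2√(D_R t) = 4.311 m; argument = (15.2 − 8.0104)/4.311 = 1.668.
C = C₀ × ½·erfc(1.668) = 308 × 0.009164 = 2.82 mg/L.

2.82 mg/L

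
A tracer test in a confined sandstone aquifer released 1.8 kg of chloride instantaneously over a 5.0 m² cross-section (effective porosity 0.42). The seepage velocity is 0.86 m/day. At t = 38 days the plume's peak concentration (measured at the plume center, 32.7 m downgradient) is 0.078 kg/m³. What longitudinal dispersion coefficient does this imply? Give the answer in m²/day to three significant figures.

At the plume center C_max = M/(n_e·A·√(4πDt)), so D = M²/(4πt·(n_e·A·C_max)²).
n_e·A·C_max = 0.42 × 5.0 × 0.078 = 0.1638 kg/m.
D = 1.8²/(4π × 38 × 0.1638²) = 0.253 m²/day.

0.253 m²/day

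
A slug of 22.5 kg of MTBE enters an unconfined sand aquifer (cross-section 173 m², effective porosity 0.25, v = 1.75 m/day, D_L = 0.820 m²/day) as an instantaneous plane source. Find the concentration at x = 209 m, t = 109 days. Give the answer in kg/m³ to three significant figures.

For an instantaneous plane source, C(x,t) = M/(n_e·A·√(4πDt)) · exp(−(x−vt)²/(4Dt)), with n_e·A the pore (flow) area.
Plume center vt = 1.75 × 109 = 190.75 m, so the well at 209 m is 18.25 m downgradient of the peak.
√(4πDt) = 33.51 m, giving peak height M/(n_e·A·√(4πDt)) = 22.5/(0.25 × 173 × 33.51) = 0.01552 kg/m³.
(x−vt)²/(4Dt) = (18.25)²/(4 × 0.820 × 109) = 0.9316; exp(−0.9316) = 0.3939.
C = 0.01552 × 0.3939 = 0.00611 kg/m³.

0.00611 kg/m³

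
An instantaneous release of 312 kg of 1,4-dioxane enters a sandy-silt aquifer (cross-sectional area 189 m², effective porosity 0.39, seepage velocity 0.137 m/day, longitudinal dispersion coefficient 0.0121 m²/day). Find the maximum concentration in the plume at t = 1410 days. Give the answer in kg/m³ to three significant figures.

The peak of an instantaneous 1D plume sits at x = vt; there the Gaussian factor is 1 and C_max = M/(n_e·A·√(4πDt)), where n_e·A is the pore area the mass is dissolved in.
√(4πDt) = √(4π × 0.0121 × 1410) = 14.64 m, so C_max = 312/(0.39 × 189 × 14.64) = 0.289 kg/m³.

0.289 kg/m³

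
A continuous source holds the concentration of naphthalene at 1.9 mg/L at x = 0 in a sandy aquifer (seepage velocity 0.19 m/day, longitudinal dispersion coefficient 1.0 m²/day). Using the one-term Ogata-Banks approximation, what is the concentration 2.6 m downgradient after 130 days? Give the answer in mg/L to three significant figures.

1.74 mg/L

For a continuous step input, C/C₀ ≈ ½·erfc((x−vt)/(2√(Dt))).
vt = 0.19 × 130 = 24.7 m and 2√(Dt) = 2√(1.0 × 130) = 22.80 m.
Argument (x−vt)/(2√(Dt)) = (2.6 − 24.7)/22.80 = -0.9693; ½·erfc(-0.9693) = 0.9148.
C = 1.9 × 0.9148 = 1.74 mg/L.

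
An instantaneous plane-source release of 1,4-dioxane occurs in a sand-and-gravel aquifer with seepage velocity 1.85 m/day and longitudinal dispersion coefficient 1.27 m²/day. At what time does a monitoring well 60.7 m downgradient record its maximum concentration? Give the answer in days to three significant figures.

32.4 days

For the 1D instantaneous-source solution, setting ∂C/∂t = 0 at fixed x gives v²t² + 2Dt − x² = 0, so t = (√(D² + v²x²) − D)/v².
√(D² + v²x²) = √(1.27² + 1.85² × 60.7²) = 112.3; v² = 3.4225.
t = (112.3 − 1.27)/3.4225 = 32.4 days (vs. the pure-advection estimate x/v = 32.8 d).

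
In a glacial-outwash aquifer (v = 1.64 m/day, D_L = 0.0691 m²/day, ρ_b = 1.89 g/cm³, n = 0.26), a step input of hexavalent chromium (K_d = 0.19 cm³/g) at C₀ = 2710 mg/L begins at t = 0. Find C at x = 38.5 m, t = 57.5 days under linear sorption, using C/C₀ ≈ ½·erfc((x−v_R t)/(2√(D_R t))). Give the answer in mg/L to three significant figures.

Retardation factor R = 1 + ρ_b·K_d/n = 1 + 1.89 × 0.19/0.26 = 2.381.
Sorption retards both mechanisms: v_R = v/R = 0.6888 m/day, D_R = D/R = 0.02902 m²/day.
v_R·t = 0.6888 × 57.5 = 39.606 m; 2√(D_R t) = 2.584 m; argument = (38.5 − 39.606)/2.584 = -0.4280.
C = C₀ × ½·erfc(-0.4280) = 2710 × 0.7275 = 1970 mg/L.

1970 mg/L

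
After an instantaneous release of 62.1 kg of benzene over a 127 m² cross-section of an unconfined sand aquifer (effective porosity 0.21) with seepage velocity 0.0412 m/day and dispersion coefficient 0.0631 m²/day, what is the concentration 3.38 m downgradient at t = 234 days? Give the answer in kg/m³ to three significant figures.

For an instantaneous plane source, C(x,t) = M/(n_e·A·√(4πDt)) · exp(−(x−vt)²/(4Dt)), with n_e·A the pore (flow) area.
Plume center vt = 0.0412 × 234 = 9.6408 m, so the well at 3.38 m is 6.2608 m upgradient of the peak.
√(4πDt) = 13.62 m, giving peak height M/(n_e·A·√(4πDt)) = 62.1/(0.21 × 127 × 13.62) = 0.1710 kg/m³.
(x−vt)²/(4Dt) = (-6.2608)²/(4 × 0.0631 × 234) = 0.6637; exp(−0.6637) = 0.5149.
C = 0.1710 × 0.5149 = 0.0880 kg/m³.

0.0880 kg/m³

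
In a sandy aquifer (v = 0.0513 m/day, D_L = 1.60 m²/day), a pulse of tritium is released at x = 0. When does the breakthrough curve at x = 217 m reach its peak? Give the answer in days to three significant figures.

For the 1D instantaneous-source solution, setting ∂C/∂t = 0 at fixed x gives v²t² + 2Dt − x² = 0, so t = (√(D² + v²x²) − D)/v².
√(D² + v²x²) = √(1.60² + 0.0513² × 217²) = 11.25; v² = 0.00263169.
t = (11.25 − 1.60)/0.00263169 = 3670 days (vs. the pure-advection estimate x/v = 4230 d).

3670 days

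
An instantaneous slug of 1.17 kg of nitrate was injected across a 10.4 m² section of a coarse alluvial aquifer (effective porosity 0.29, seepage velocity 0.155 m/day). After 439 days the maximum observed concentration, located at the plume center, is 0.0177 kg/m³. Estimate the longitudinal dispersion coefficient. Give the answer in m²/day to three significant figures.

At the plume center C_max = M/(n_e·A·√(4πDt)), so D = M²/(4πt·(n_e·A·C_max)²).
n_e·A·C_max = 0.29 × 10.4 × 0.0177 = 0.05338 kg/m.
D = 1.17²/(4π × 439 × 0.05338²) = 0.0871 m²/day.

0.0871 m²/day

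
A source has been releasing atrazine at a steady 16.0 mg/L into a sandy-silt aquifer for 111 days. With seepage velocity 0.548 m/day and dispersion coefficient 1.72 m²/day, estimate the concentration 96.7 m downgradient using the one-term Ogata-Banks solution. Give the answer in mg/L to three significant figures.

For a continuous step input, C/C₀ ≈ ½·erfc((x−vt)/(2√(Dt))).
vt = 0.548 × 111 = 60.828 m and 2√(Dt) = 2√(1.72 × 111) = 27.63 m.
Argument (x−vt)/(2√(Dt)) = (96.7 − 60.828)/27.63 = 1.298; ½·erfc(1.298) = 0.03320.
C = 16.0 × 0.03320 = 0.531 mg/L.

0.531 mg/L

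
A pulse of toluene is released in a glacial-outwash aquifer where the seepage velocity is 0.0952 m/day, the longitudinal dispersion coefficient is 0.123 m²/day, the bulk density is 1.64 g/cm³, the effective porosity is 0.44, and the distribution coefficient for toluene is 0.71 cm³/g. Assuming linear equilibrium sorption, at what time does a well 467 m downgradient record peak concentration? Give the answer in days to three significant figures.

Retardation factor R = 1 + ρ_b·K_d/n = 1 + 1.64 × 0.71/0.44 = 3.646.
Sorption retards both mechanisms: v_R = v/R = 0.02611 m/day, D_R = D/R = 0.03374 m²/day.
Peak time from v_R²t² + 2D_R t − x² = 0: t = (√(D_R² + v_R²x²) − D_R)/v_R².
√(D_R² + v_R²x²) = √(0.03374² + 0.02611² × 467²) = 12.19; v_R² = 0.0006817.
t = (12.19 − 0.03374)/0.0006817 = 17800 days.

17800 days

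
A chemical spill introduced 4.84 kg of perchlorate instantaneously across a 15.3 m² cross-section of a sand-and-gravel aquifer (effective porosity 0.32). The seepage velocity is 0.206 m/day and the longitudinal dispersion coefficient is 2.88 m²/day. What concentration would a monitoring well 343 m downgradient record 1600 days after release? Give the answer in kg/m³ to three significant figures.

For an instantaneous plane source, C(x,t) = M/(n_e·A·√(4πDt)) · exp(−(x−vt)²/(4Dt)), with n_e·A the pore (flow) area.
Plume center vt = 0.206 × 1600 = 329.6 m, so the well at 343 m is 13.4 m downgradient of the peak.
√(4πDt) = 240.6 m, giving peak height M/(n_e·A·√(4πDt)) = 4.84/(0.32 × 15.3 × 240.6) = 0.004109 kg/m³.
(x−vt)²/(4Dt) = (13.4)²/(4 × 2.88 × 1600) = 0.009742; exp(−0.009742) = 0.9903.
C = 0.004109 × 0.9903 = 0.00407 kg/m³.

0.00407 kg/m³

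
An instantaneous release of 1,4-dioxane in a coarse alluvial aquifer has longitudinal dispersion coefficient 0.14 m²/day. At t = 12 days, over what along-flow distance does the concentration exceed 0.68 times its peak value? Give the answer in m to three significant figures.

The plume is Gaussian with σ = √(2Dt) = √(2 × 0.14 × 12) = 1.833 m.
C/C_peak = exp(−Δx²/(2σ²)) = 0.68 ⇒ Δx = σ·√(−2 ln 0.68) = 1.833 × 0.8783 = 1.610 m.
Width = 2Δx = 3.22 m.

3.22 m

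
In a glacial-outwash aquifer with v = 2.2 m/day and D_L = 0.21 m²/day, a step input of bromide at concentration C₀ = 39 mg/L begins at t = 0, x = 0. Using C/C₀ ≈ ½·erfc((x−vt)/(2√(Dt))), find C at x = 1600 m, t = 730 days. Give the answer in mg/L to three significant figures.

24.7 mg/L

For a continuous step input, C/C₀ ≈ ½·erfc((x−vt)/(2√(Dt))).
vt = 2.2 × 730 = 1606 m and 2√(Dt) = 2√(0.21 × 730) = 24.76 m.
Argument (x−vt)/(2√(Dt)) = (1600 − 1606)/24.76 = -0.2423; ½·erfc(-0.2423) = 0.6341.
C = 39 × 0.6341 = 24.7 mg/L.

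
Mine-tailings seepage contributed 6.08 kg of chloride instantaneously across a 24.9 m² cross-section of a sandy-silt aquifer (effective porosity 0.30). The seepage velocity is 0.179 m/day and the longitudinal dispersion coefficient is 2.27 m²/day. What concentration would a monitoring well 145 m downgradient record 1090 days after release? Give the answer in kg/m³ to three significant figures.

0.00358 kg/m³

For an instantaneous plane source, C(x,t) = M/(n_e·A·√(4πDt)) · exp(−(x−vt)²/(4Dt)), with n_e·A the pore (flow) area.
Plume center vt = 0.179 × 1090 = 195.11 m, so the well at 145 m is 50.11 m upgradient of the peak.
√(4πDt) = 176.3 m, giving peak height M/(n_e·A·√(4πDt)) = 6.08/(0.30 × 24.9 × 176.3) = 0.004617 kg/m³.
(x−vt)²/(4Dt) = (-50.11)²/(4 × 2.27 × 1090) = 0.2537; exp(−0.2537) = 0.7759.
C = 0.004617 × 0.7759 = 0.00358 kg/m³.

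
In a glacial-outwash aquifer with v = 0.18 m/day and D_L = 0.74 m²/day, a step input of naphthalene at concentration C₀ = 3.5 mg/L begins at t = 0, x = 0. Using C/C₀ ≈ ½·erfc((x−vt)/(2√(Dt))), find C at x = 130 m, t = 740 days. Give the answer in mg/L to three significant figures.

For a continuous step input, C/C₀ ≈ ½·erfc((x−vt)/(2√(Dt))).
vt = 0.18 × 740 = 133.2 m and 2√(Dt) = 2√(0.74 × 740) = 46.80 m.
Argument (x−vt)/(2√(Dt)) = (130 − 133.2)/46.80 = -0.06838; ½·erfc(-0.06838) = 0.5385.
C = 3.5 × 0.5385 = 1.88 mg/L.

1.88 mg/L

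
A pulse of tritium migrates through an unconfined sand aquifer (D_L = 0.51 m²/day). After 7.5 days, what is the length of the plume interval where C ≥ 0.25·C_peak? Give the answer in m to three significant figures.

The plume is Gaussian with σ = √(2Dt) = √(2 × 0.51 × 7.5) = 2.766 m.
C/C_peak = exp(−Δx²/(2σ²)) = 0.25 ⇒ Δx = σ·√(−2 ln 0.25) = 2.766 × 1.665 = 4.605 m.
Width = 2Δx = 9.21 m.

9.21 m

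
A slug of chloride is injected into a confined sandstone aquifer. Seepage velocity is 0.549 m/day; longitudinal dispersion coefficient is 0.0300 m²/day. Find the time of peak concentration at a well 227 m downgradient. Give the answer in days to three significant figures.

413 days

For the 1D instantaneous-source solution, setting ∂C/∂t = 0 at fixed x gives v²t² + 2Dt − x² = 0, so t = (√(D² + v²x²) − D)/v².
√(D² + v²x²) = √(0.0300² + 0.549² × 227²) = 124.6; v² = 0.301401.
t = (124.6 − 0.0300)/0.301401 = 413 days (vs. the pure-advection estimate x/v = 413 d).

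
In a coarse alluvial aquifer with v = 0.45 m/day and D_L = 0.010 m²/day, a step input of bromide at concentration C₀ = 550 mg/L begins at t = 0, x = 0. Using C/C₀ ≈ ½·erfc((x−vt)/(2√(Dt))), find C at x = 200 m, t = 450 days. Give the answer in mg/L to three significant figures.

For a continuous step input, C/C₀ ≈ ½·erfc((x−vt)/(2√(Dt))).
vt = 0.45 × 450 = 202.5 m and 2√(Dt) = 2√(0.010 × 450) = 4.243 m.
Argument (x−vt)/(2√(Dt)) = (200 − 202.5)/4.243 = -0.5892; ½·erfc(-0.5892) = 0.7976.
C = 550 × 0.7976 = 439 mg/L.

439 mg/L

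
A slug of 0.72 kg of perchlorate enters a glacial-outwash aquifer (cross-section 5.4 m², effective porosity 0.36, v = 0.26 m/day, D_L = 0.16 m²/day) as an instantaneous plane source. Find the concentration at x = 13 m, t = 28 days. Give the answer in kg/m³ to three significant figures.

For an instantaneous plane source, C(x,t) = M/(n_e·A·√(4πDt)) · exp(−(x−vt)²/(4Dt)), with n_e·A the pore (flow) area.
Plume center vt = 0.26 × 28 = 7.28 m, so the well at 13 m is 5.72 m downgradient of the peak.
√(4πDt) = 7.503 m, giving peak height M/(n_e·A·√(4πDt)) = 0.72/(0.36 × 5.4 × 7.503) = 0.04936 kg/m³.
(x−vt)²/(4Dt) = (5.72)²/(4 × 0.16 × 28) = 1.826; exp(−1.826) = 0.1611.
C = 0.04936 × 0.1611 = 0.00795 kg/m³.

0.00795 kg/m³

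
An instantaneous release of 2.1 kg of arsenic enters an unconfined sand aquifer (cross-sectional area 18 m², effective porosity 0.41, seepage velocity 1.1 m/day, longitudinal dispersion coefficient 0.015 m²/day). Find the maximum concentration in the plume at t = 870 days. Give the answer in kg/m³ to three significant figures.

0.0222 kg/m³

The peak of an instantaneous 1D plume sits at x = vt; there the Gaussian factor is 1 and C_max = M/(n_e·A·√(4πDt)), where n_e·A is the pore area the mass is dissolved in.
√(4πDt) = √(4π × 0.015 × 870) = 12.81 m, so C_max = 2.1/(0.41 × 18 × 12.81) = 0.0222 kg/m³.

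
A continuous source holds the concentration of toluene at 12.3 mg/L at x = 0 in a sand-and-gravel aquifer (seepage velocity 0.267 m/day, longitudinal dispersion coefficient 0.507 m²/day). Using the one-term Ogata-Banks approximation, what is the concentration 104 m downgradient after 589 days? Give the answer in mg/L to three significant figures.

For a continuous step input, C/C₀ ≈ ½·erfc((x−vt)/(2√(Dt))).
vt = 0.267 × 589 = 157.263 m and 2√(Dt) = 2√(0.507 × 589) = 34.56 m.
Argument (x−vt)/(2√(Dt)) = (104 − 157.263)/34.56 = -1.541; ½·erfc(-1.541) = 0.9853.
C = 12.3 × 0.9853 = 12.1 mg/L.

12.1 mg/L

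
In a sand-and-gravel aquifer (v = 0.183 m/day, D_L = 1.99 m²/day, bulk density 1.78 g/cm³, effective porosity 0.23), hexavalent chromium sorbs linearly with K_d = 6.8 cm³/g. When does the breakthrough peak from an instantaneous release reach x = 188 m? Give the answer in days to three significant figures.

52000 days

Retardation factor R = 1 + ρ_b·K_d/n = 1 + 1.78 × 6.8/0.23 = 53.63.
Sorption retards both mechanisms: v_R = v/R = 0.003412 m/day, D_R = D/R = 0.03711 m²/day.
Peak time from v_R²t² + 2D_R t − x² = 0: t = (√(D_R² + v_R²x²) − D_R)/v_R².
√(D_R² + v_R²x²) = √(0.03711² + 0.003412² × 188²) = 0.6425; v_R² = 1.164e-05.
t = (0.6425 − 0.03711)/1.164e-05 = 52000 days.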